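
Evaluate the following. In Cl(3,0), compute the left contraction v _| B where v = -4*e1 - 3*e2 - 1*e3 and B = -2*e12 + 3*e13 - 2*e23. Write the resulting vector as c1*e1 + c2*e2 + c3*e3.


Left contraction v _| B = <vB>_1 (grade-1 part of the geometric product vB).
Using e1_|e12 = e2, e2_|e12 = -e1, e1_|e13 = e3, e3_|e13 = -e1, e2_|e23 = e3, e3_|e23 = -e2:
e1 coeff: -v2*b12 - v3*b13 = -(-3)*(-2) - (-1)*(3) = -3
e2 coeff: v1*b12 - v3*b23 = (-4)*(-2) - (-1)*(-2) = 6
e3 coeff: v1*b13 + v2*b23 = (-4)*(3) + (-3)*(-2) = -6
v _| B = -3*e1 + 6*e2 - 6*e3


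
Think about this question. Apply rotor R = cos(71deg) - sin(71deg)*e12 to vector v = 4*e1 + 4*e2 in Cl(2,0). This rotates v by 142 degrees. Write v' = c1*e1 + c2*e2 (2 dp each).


Rotor R = cos(71deg) - sin(71deg)*e12
Rotation angle theta = 2 * 71 = 142 degrees
v' = R*v*~R rotates v by theta.
cos(142deg) = -0.7880, sin(142deg) = 0.6157
v'_1 = 4*cos(142deg) - 4*sin(142deg)
= 4*(-0.7880) - 4*0.6157
= -5.61
v'_2 = 4*sin(142deg) + 4*cos(142deg)
= 4*0.6157 + 4*(-0.7880)
= -0.69
v' = -5.61*e1 - 0.69*e2


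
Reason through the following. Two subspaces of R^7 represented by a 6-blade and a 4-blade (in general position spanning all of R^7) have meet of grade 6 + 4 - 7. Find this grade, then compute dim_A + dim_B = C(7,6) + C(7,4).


Meet grade = grade(A) + grade(B) - n
= 6 + 4 - 7 = 3
C(7,6) = 7
C(7,4) = 35
dim_A + dim_B = 7 + 35 = 42


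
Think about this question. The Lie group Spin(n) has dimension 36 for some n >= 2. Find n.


dim Spin(n) = dim so(n) = n(n-1)/2.
Solve n(n-1)/2 = 36, i.e. n^2 - n - 72 = 0.
Discriminant = 1 + 8*36 = 289
n = (1 + sqrt(289))/2 = (1 + 17)/2 = 9


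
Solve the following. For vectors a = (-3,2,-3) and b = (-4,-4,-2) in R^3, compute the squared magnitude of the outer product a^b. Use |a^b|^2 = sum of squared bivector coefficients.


a wedge b = (a1*b2 - a2*b1)*e12 + (a1*b3 - a3*b1)*e13 + (a2*b3 - a3*b2)*e23
e12 coeff: (-3)*(-4) - 2*(-4) = 12 - (-8) = 20
e13 coeff: (-3)*(-2) - (-3)*(-4) = 6 - 12 = -6
e23 coeff: 2*(-2) - (-3)*(-4) = -4 - 12 = -16
|a wedge b|^2 = 20^2 + (-6)^2 + (-16)^2
= 400 + 36 + 256
= 692


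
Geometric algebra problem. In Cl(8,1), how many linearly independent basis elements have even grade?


Even subalgebra dimension = 2^(n-1)
n = 8 + 1 = 9
2^(9 - 1) = 2^8 = 256
Verification: sum of C(9,k) for even k = 1 + 36 + 126 + 84 + 9 = 256
Result = 256


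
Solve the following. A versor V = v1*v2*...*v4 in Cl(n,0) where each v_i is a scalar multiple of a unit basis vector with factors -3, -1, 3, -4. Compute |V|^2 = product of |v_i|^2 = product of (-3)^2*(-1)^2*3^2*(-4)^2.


Each vector v_i has |v_i|^2 = s_i^2
Squared scales: (-3)^2 = 9, (-1)^2 = 1, 3^2 = 9, (-4)^2 = 16
|V|^2 = 9 * 1 * 9 * 16
= 1296


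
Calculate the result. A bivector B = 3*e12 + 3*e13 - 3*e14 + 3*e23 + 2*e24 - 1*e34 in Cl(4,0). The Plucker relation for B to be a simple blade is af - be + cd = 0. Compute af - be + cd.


Plucker relation: af - be + cd
a*f = 3*(-1) = -3
b*e = 3*2 = 6
c*d = (-3)*3 = -9
af - be + cd = -3 - 6 + (-9)
= -18


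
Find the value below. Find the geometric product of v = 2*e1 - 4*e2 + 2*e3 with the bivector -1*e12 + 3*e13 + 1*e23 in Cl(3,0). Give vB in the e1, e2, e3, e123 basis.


vB has grade-1 (vector) and grade-3 (trivector) parts: vB = (v _| B) + (v ^ B).
Vector part <vB>_1:
  e1: -v2*b12 - v3*b13 = -(-4)*(-1) - (2)*(3) = -10
  e2: v1*b12 - v3*b23 = (2)*(-1) - (2)*(1) = -4
  e3: v1*b13 + v2*b23 = (2)*(3) + (-4)*(1) = 2
Trivector part <vB>_3:
  e123: v1*b23 - v2*b13 + v3*b12 = (2)*(1) - (-4)*(3) + (2)*(-1) = 12
vB = -10*e1 - 4*e2 + 2*e3 + 12*e123


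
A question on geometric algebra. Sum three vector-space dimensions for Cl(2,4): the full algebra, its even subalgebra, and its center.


n = 2 + 4 = 6
Total dim = 2^6 = 64
Even subalgebra dim = 2^5 = 32
n is even, so center dim = 1
Sum = 64 + 32 + 1 = 97


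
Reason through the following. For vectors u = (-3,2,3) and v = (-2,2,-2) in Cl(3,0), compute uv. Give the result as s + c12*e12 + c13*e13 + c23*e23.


In Cl(3,0): e_i^2 = 1, e_ie_j = -e_je_i for i != j.
Scalar part = u . v = (-3)*(-2) + 2*2 + 3*(-2)
= 6 + 4 + (-6) = 4
e12 coeff = (-3)*2 - 2*(-2) = -6 - (-4) = -2
e13 coeff = (-3)*(-2) - 3*(-2) = 6 - (-6) = 12
e23 coeff = 2*(-2) - 3*2 = -4 - 6 = -10
uv = 4 - 2*e12 + 12*e13 - 10*e23


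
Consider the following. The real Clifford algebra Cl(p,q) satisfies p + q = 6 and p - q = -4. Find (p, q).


We need p + q = 6 and p - q = -4.
Adding: 2p = 6 + (-4) = 2, so p = 1.
Then q = 6 - 1 = 5.
(p, q) = (1, 5)


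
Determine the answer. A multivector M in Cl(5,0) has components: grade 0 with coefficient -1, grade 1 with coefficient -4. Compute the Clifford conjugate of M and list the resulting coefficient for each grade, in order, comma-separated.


Clifford conjugate sign for grade k: (-1)^(k(k+1)/2)
Grade 0: (-1)^(0*1/2) = (-1)^0 = 1, coeff -1 -> -1
Grade 1: (-1)^(1*2/2) = (-1)^1 = -1, coeff -4 -> 4
Conjugated coefficients: -1, 4


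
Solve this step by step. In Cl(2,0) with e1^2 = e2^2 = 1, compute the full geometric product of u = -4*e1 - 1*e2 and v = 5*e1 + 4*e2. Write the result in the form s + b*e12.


Expand: (-4*e1 - 1*e2)(5*e1 + 4*e2)
= (-4)*5*e1e1 + (-4)*4*e1e2 + (-1)*5*e2e1 + (-1)*4*e2e2
Using e1^2 = e2^2 = 1, e2e1 = -e1e2:
Scalar part s = (-4)*5 + (-1)*4 = -20 + (-4) = -24
Bivector part b = (-4)*4 - (-1)*5 = -16 - (-5) = -11
uv = -24 - 11*e12


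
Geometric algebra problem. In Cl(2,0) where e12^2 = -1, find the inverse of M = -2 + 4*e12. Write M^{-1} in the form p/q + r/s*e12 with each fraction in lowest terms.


M = -2 + 4*e12, where e12^2 = -1.
Since M commutes with its reverse ~M = a - b*e12, M * ~M = a^2 - b^2*e12^2 = a^2 + b^2.
So M^{-1} = ~M / (a^2 + b^2) = (a - b*e12)/(a^2 + b^2).
a^2 + b^2 = 4 + 16 = 20
Scalar part = -2/20 = -1/10
Bivector coeff = -4/20 = -1/5
M^{-1} = -1/10 - 1/5*e12


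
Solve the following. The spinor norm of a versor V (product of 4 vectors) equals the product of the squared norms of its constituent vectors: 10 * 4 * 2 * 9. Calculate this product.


Spinor norm N(V) = |v1|^2 * |v2|^2 * ... * |v4|^2
= 10 * 4 * 2 * 9
Running product: 10, 40, 80, 720
N(V) = 720


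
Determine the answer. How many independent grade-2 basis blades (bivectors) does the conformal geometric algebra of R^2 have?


The conformal model of R^2 uses Cl(3,1) with m = 2 + 2 = 4 generators.
Number of grade-2 blades = C(m, 2) = C(4, 2)
= 4*3/2 = 6


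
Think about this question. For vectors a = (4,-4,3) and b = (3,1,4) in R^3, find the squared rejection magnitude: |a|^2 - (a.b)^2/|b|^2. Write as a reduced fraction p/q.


|a|^2 = 4^2 + (-4)^2 + 3^2 = 41
|b|^2 = 3^2 + 1^2 + 4^2 = 26
a . b = 4*3 + (-4)*1 + 3*4 = 20
(a.b)^2 = 20^2 = 400
|rej|^2 = 41 - 400/26
= (1066 - 400)/26
= 666/26
In lowest terms: 333/13


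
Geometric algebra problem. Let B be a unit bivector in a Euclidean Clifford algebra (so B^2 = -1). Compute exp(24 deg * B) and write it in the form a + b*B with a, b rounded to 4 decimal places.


For a unit bivector B with B^2 = -1, the exponential series gives
e^(theta*B) = cos(theta) + sin(theta)*B (the GA analogue of Euler's formula).
theta = 24 degrees = 0.418879 rad
cos(24 deg) = 0.9135
sin(24 deg) = 0.4067
exp(theta*B) = 0.9135 + 0.4067*B


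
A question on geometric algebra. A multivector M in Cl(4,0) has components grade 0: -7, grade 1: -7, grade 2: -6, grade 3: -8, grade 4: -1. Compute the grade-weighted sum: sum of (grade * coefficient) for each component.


Grade-weighted sum = sum of grade_k * coefficient_k
0*(-7) = 0
1*(-7) = -7
2*(-6) = -12
3*(-8) = -24
4*(-1) = -4
Total = 0 + (-7) + (-12) + (-24) + (-4) = -47


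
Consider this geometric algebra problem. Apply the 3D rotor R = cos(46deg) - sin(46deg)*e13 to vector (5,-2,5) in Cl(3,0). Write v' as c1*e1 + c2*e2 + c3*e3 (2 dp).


Rotor R = cos(46deg) - sin(46deg)*e13
Rotation angle theta = 2 * 46 = 92 degrees in the e13 plane (e1 -> e3).
The component perpendicular to the plane (e2) is invariant: v'_2 = v2 = -2.00
cos(92deg) = -0.0349, sin(92deg) = 0.9994
v'_1 = v1*cos(theta) - v3*sin(theta) = 5*(-0.0349) - 5*0.9994 = -5.17
v'_3 = v1*sin(theta) + v3*cos(theta) = 5*0.9994 + 5*(-0.0349) = 4.82
v' = -5.17*e1 - 2.00*e2 + 4.82*e3


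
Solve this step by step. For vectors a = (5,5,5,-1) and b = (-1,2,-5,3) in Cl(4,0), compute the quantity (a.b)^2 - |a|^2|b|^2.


a . b = 5*(-1) + 5*2 + 5*(-5) + (-1)*3
= -5 + 10 + (-25) + (-3) = -23
|a|^2 = 5^2 + 5^2 + 5^2 + (-1)^2 = 76
|b|^2 = (-1)^2 + 2^2 + (-5)^2 + 3^2 = 39
(a.b)^2 = (-23)^2 = 529
|a|^2 * |b|^2 = 76 * 39 = 2964
Result = 529 - 2964 = -2435


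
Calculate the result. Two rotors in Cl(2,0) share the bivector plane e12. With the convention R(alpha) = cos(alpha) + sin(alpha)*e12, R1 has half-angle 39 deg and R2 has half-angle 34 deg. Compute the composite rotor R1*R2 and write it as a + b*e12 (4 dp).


Same-plane rotors commute and their half-angles add:
R1*R2 = cos(a1 + a2) + sin(a1 + a2)*e12.
a1 + a2 = 39 + 34 = 73 deg
cos(73 deg) = 0.2924
sin(73 deg) = 0.9563
R1*R2 = 0.2924 + 0.9563*e12


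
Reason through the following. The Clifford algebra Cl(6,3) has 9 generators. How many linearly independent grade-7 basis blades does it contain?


Number of grade-k basis blades in Cl(p,q) with n = p + q is C(n, k).
n = 6 + 3 = 9
C(9, 7) = 9! / (7! * 2!)
= 362880 / (5040 * 2)
= 36


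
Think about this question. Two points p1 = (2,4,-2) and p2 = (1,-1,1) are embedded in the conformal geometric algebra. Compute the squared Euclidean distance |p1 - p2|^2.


p1 - p2 = (1, 5, -3)
|p1 - p2|^2 = 1^2 + 5^2 + (-3)^2
= 1 + 25 + 9
= 35


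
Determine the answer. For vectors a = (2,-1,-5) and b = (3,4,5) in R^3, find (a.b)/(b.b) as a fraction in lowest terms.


Projection coefficient = (a . b) / (b . b)
a . b = 2*3 + (-1)*4 + (-5)*5
= 6 + (-4) + (-25) = -23
b . b = 3^2 + 4^2 + 5^2
= 9 + 16 + 25 = 50
Coefficient = -23/50
In lowest terms: -23/50


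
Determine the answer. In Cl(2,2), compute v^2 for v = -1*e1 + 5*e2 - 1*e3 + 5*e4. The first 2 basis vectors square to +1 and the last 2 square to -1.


v^2 = sum of c_i^2 * e_i^2
Positive signature terms (e_i^2 = +1): (-1)^2 + 5^2 = 26
Negative signature terms (e_j^2 = -1): (-1)^2 + 5^2 = 26
v^2 = 26 - 26 = 0


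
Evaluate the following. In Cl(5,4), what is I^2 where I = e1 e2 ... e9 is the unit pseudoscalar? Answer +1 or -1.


The pseudoscalar I = e1...e_n (product of all n generators) of Cl(p,q) satisfies I^2 = (-1)^(q + n(n-1)/2).
p = 5, q = 4, n = p + q = 9
n(n-1)/2 = 9 * 8 / 2 = 36
Exponent = q + n(n-1)/2 = 4 + 36 = 40
I^2 = (-1)^40 = +1


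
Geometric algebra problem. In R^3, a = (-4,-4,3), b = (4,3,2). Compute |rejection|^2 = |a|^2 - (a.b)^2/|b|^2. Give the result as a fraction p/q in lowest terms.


|a|^2 = (-4)^2 + (-4)^2 + 3^2 = 41
|b|^2 = 4^2 + 3^2 + 2^2 = 29
a . b = (-4)*4 + (-4)*3 + 3*2 = -22
(a.b)^2 = (-22)^2 = 484
|rej|^2 = 41 - 484/29
= (1189 - 484)/29
= 705/29
In lowest terms: 705/29


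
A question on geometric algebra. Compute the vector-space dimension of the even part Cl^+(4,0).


Even subalgebra dimension = 2^(n-1)
n = 4 + 0 = 4
2^(4 - 1) = 2^3 = 8
Verification: sum of C(4,k) for even k = 1 + 6 + 1 = 8
Result = 8


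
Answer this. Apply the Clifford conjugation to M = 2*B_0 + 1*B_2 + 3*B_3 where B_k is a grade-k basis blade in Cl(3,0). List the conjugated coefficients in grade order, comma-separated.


Clifford conjugate sign for grade k: (-1)^(k(k+1)/2)
Grade 0: (-1)^(0*1/2) = (-1)^0 = 1, coeff 2 -> 2
Grade 2: (-1)^(2*3/2) = (-1)^3 = -1, coeff 1 -> -1
Grade 3: (-1)^(3*4/2) = (-1)^6 = 1, coeff 3 -> 3
Conjugated coefficients: 2, -1, 3


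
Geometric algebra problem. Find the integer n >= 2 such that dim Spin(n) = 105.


dim Spin(n) = dim so(n) = n(n-1)/2.
Solve n(n-1)/2 = 105, i.e. n^2 - n - 210 = 0.
Discriminant = 1 + 8*105 = 841
n = (1 + sqrt(841))/2 = (1 + 29)/2 = 15


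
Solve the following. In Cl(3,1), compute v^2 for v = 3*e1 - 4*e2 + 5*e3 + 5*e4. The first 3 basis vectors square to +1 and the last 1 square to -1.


v^2 = sum of c_i^2 * e_i^2
Positive signature terms (e_i^2 = +1): 3^2 + (-4)^2 + 5^2 = 50
Negative signature terms (e_j^2 = -1): 5^2 = 25
v^2 = 50 - 25 = 25


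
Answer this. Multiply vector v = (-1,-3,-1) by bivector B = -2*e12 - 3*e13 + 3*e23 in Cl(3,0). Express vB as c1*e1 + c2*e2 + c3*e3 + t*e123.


vB has grade-1 (vector) and grade-3 (trivector) parts: vB = (v _| B) + (v ^ B).
Vector part <vB>_1:
  e1: -v2*b12 - v3*b13 = -(-3)*(-2) - (-1)*(-3) = -9
  e2: v1*b12 - v3*b23 = (-1)*(-2) - (-1)*(3) = 5
  e3: v1*b13 + v2*b23 = (-1)*(-3) + (-3)*(3) = -6
Trivector part <vB>_3:
  e123: v1*b23 - v2*b13 + v3*b12 = (-1)*(3) - (-3)*(-3) + (-1)*(-2) = -10
vB = -9*e1 + 5*e2 - 6*e3 - 10*e123


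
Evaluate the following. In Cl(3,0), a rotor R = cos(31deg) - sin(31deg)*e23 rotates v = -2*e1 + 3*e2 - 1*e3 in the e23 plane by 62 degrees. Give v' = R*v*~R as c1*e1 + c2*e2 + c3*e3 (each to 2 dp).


Rotor R = cos(31deg) - sin(31deg)*e23
Rotation angle theta = 2 * 31 = 62 degrees in the e23 plane (e2 -> e3).
The component perpendicular to the plane (e1) is invariant: v'_1 = v1 = -2.00
cos(62deg) = 0.4695, sin(62deg) = 0.8829
v'_2 = v2*cos(theta) - v3*sin(theta) = 3*0.4695 - (-1)*0.8829 = 2.29
v'_3 = v2*sin(theta) + v3*cos(theta) = 3*0.8829 + (-1)*0.4695 = 2.18
v' = -2.00*e1 + 2.29*e2 + 2.18*e3


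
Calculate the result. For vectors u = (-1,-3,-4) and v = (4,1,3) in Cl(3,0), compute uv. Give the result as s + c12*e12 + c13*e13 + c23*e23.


In Cl(3,0): e_i^2 = 1, e_ie_j = -e_je_i for i != j.
Scalar part = u . v = (-1)*4 + (-3)*1 + (-4)*3
= -4 + (-3) + (-12) = -19
e12 coeff = (-1)*1 - (-3)*4 = -1 - (-12) = 11
e13 coeff = (-1)*3 - (-4)*4 = -3 - (-16) = 13
e23 coeff = (-3)*3 - (-4)*1 = -9 - (-4) = -5
uv = -19 + 11*e12 + 13*e13 - 5*e23


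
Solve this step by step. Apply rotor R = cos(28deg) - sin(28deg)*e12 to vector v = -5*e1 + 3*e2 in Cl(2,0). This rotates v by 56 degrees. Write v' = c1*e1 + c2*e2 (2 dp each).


Rotor R = cos(28deg) - sin(28deg)*e12
Rotation angle theta = 2 * 28 = 56 degrees
v' = R*v*~R rotates v by theta.
cos(56deg) = 0.5592, sin(56deg) = 0.8290
v'_1 = -5*cos(56deg) - 3*sin(56deg)
= -5*0.5592 - 3*0.8290
= -5.28
v'_2 = -5*sin(56deg) + 3*cos(56deg)
= -5*0.8290 + 3*0.5592
= -2.47
v' = -5.28*e1 - 2.47*e2


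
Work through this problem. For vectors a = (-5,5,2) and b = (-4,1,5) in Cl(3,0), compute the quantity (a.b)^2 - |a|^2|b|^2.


a . b = (-5)*(-4) + 5*1 + 2*5
= 20 + 5 + 10 = 35
|a|^2 = (-5)^2 + 5^2 + 2^2 = 54
|b|^2 = (-4)^2 + 1^2 + 5^2 = 42
(a.b)^2 = 35^2 = 1225
|a|^2 * |b|^2 = 54 * 42 = 2268
Result = 1225 - 2268 = -1043


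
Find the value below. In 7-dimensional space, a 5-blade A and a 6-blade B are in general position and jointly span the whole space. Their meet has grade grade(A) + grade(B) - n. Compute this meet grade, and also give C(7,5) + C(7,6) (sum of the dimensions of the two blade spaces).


Meet grade = grade(A) + grade(B) - n
= 5 + 6 - 7 = 4
C(7,5) = 21
C(7,6) = 7
dim_A + dim_B = 21 + 7 = 28


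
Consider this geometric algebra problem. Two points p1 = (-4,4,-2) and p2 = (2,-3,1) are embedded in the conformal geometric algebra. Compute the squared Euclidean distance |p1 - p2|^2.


p1 - p2 = (-6, 7, -3)
|p1 - p2|^2 = (-6)^2 + 7^2 + (-3)^2
= 36 + 49 + 9
= 94


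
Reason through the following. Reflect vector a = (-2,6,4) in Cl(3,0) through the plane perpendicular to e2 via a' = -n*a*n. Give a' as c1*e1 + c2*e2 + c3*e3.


Reflection formula: a' = -n*a*n, with n = e2 (unit vector, n^2 = 1).
For reflection through hyperplane perp to e2:
The component along e2 flips sign, others stay.
a = (-2, 6, 4)
a' = (-2, -6, 4)
a' = -2*e1 - 6*e2 + 4*e3


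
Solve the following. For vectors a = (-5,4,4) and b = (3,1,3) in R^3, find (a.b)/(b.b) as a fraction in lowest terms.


Projection coefficient = (a . b) / (b . b)
a . b = (-5)*3 + 4*1 + 4*3
= -15 + 4 + 12 = 1
b . b = 3^2 + 1^2 + 3^2
= 9 + 1 + 9 = 19
Coefficient = 1/19
In lowest terms: 1/19


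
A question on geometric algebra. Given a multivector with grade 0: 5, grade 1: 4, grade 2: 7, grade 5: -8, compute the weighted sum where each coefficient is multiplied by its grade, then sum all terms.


Grade-weighted sum = sum of grade_k * coefficient_k
0*5 = 0
1*4 = 4
2*7 = 14
5*(-8) = -40
Total = 0 + 4 + 14 + (-40) = -22


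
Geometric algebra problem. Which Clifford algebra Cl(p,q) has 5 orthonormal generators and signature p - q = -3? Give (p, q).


We need p + q = 5 and p - q = -3.
Adding: 2p = 5 + (-3) = 2, so p = 1.
Then q = 5 - 1 = 4.
(p, q) = (1, 4)


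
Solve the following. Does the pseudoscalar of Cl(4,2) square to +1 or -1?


The pseudoscalar I = e1...e_n (product of all n generators) of Cl(p,q) satisfies I^2 = (-1)^(q + n(n-1)/2).
p = 4, q = 2, n = p + q = 6
n(n-1)/2 = 6 * 5 / 2 = 15
Exponent = q + n(n-1)/2 = 2 + 15 = 17
I^2 = (-1)^17 = -1


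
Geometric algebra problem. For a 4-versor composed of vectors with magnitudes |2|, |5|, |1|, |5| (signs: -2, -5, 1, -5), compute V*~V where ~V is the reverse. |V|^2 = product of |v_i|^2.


Each vector v_i has |v_i|^2 = s_i^2
Squared scales: (-2)^2 = 4, (-5)^2 = 25, 1^2 = 1, (-5)^2 = 25
|V|^2 = 4 * 25 * 1 * 25
= 2500


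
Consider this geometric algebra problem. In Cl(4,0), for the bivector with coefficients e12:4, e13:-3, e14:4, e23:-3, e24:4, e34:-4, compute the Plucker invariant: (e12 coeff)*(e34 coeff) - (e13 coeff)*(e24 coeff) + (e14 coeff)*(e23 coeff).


Plucker relation: af - be + cd
a*f = 4*(-4) = -16
b*e = (-3)*4 = -12
c*d = 4*(-3) = -12
af - be + cd = -16 - (-12) + (-12)
= -16


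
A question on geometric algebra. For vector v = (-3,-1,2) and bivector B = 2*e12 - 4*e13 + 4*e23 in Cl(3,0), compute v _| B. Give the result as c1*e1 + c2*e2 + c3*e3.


Left contraction v _| B = <vB>_1 (grade-1 part of the geometric product vB).
Using e1_|e12 = e2, e2_|e12 = -e1, e1_|e13 = e3, e3_|e13 = -e1, e2_|e23 = e3, e3_|e23 = -e2:
e1 coeff: -v2*b12 - v3*b13 = -(-1)*(2) - (2)*(-4) = 10
e2 coeff: v1*b12 - v3*b23 = (-3)*(2) - (2)*(4) = -14
e3 coeff: v1*b13 + v2*b23 = (-3)*(-4) + (-1)*(4) = 8
v _| B = 10*e1 - 14*e2 + 8*e3


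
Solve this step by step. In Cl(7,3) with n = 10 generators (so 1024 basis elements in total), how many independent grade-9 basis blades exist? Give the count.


Number of grade-k basis blades in Cl(p,q) with n = p + q is C(n, k).
n = 7 + 3 = 10
C(10, 9) = 10! / (9! * 1!)
= 3628800 / (362880 * 1)
= 10


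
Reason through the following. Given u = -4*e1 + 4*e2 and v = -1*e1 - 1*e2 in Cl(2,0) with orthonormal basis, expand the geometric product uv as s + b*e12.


Expand: (-4*e1 + 4*e2)(-1*e1 - 1*e2)
= (-4)*(-1)*e1e1 + (-4)*(-1)*e1e2 + 4*(-1)*e2e1 + 4*(-1)*e2e2
Using e1^2 = e2^2 = 1, e2e1 = -e1e2:
Scalar part s = (-4)*(-1) + 4*(-1) = 4 + (-4) = 0
Bivector part b = (-4)*(-1) - 4*(-1) = 4 - (-4) = 8
uv = 0 + 8*e12


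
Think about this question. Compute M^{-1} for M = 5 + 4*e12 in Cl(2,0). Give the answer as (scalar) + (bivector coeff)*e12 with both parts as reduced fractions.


M = 5 + 4*e12, where e12^2 = -1.
Since M commutes with its reverse ~M = a - b*e12, M * ~M = a^2 - b^2*e12^2 = a^2 + b^2.
So M^{-1} = ~M / (a^2 + b^2) = (a - b*e12)/(a^2 + b^2).
a^2 + b^2 = 25 + 16 = 41
Scalar part = 5/41 = 5/41
Bivector coeff = -4/41 = -4/41
M^{-1} = 5/41 - 4/41*e12


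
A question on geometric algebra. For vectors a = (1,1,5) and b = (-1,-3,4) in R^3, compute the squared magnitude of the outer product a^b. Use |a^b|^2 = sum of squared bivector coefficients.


a wedge b = (a1*b2 - a2*b1)*e12 + (a1*b3 - a3*b1)*e13 + (a2*b3 - a3*b2)*e23
e12 coeff: 1*(-3) - 1*(-1) = -3 - (-1) = -2
e13 coeff: 1*4 - 5*(-1) = 4 - (-5) = 9
e23 coeff: 1*4 - 5*(-3) = 4 - (-15) = 19
|a wedge b|^2 = (-2)^2 + 9^2 + 19^2
= 4 + 81 + 361
= 446


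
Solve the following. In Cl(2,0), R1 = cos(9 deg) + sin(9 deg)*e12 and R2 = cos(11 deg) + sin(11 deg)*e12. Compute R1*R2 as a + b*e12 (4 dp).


Same-plane rotors commute and their half-angles add:
R1*R2 = cos(a1 + a2) + sin(a1 + a2)*e12.
a1 + a2 = 9 + 11 = 20 deg
cos(20 deg) = 0.9397
sin(20 deg) = 0.3420
R1*R2 = 0.9397 + 0.3420*e12


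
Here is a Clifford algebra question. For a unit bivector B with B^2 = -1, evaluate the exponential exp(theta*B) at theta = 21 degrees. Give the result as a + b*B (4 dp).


For a unit bivector B with B^2 = -1, the exponential series gives
e^(theta*B) = cos(theta) + sin(theta)*B (the GA analogue of Euler's formula).
theta = 21 degrees = 0.366519 rad
cos(21 deg) = 0.9336
sin(21 deg) = 0.3584
exp(theta*B) = 0.9336 + 0.3584*B


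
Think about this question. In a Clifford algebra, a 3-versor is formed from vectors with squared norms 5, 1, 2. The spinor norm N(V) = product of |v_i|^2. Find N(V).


Spinor norm N(V) = |v1|^2 * |v2|^2 * ... * |v3|^2
= 5 * 1 * 2
Running product: 5, 5, 10
N(V) = 10


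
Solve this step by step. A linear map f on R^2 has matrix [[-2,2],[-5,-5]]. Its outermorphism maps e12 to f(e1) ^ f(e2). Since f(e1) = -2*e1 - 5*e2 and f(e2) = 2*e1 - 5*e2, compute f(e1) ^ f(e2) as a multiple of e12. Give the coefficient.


The outermorphism of a linear map f sends e1^e2 to f(e1)^f(e2).
f(e1) = -2*e1 - 5*e2
f(e2) = 2*e1 - 5*e2
f(e1) ^ f(e2) = (-2*e1 - 5*e2) ^ (2*e1 - 5*e2)
= (-2)*(-5)*e12 + (-5)*2*e21
= (10 - (-10))*e12
= 20*e12
Coefficient = 20


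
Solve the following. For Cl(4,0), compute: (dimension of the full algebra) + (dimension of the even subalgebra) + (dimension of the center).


n = 4 + 0 = 4
Total dim = 2^4 = 16
Even subalgebra dim = 2^3 = 8
n is even, so center dim = 1
Sum = 16 + 8 + 1 = 25


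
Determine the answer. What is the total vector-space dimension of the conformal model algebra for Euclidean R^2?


The conformal model of R^2 uses Cl(3,1): the 2 Euclidean generators plus two extra orthogonal generators e+ (e+^2 = +1) and e- (e-^2 = -1), from which the null vectors e0, einf are built.
Number of generators m = 2 + 2 = 4.
dim Cl(p,q) = 2^m = 2^4 = 16


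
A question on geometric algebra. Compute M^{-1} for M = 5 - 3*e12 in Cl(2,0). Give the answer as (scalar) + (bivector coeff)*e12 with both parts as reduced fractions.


M = 5 - 3*e12, where e12^2 = -1.
Since M commutes with its reverse ~M = a - b*e12, M * ~M = a^2 - b^2*e12^2 = a^2 + b^2.
So M^{-1} = ~M / (a^2 + b^2) = (a - b*e12)/(a^2 + b^2).
a^2 + b^2 = 25 + 9 = 34
Scalar part = 5/34 = 5/34
Bivector coeff = 3/34 = 3/34
M^{-1} = 5/34 + 3/34*e12


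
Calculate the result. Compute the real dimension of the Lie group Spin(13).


Spin(n) double-covers SO(n); both have Lie algebra so(n) of dimension n(n-1)/2.
n = 13
n(n-1) = 13 * 12 = 156
dim Spin(13) = 156/2 = 78


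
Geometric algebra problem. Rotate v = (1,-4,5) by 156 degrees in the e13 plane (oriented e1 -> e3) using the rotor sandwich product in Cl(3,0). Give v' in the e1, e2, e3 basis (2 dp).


Rotor R = cos(78deg) - sin(78deg)*e13
Rotation angle theta = 2 * 78 = 156 degrees in the e13 plane (e1 -> e3).
The component perpendicular to the plane (e2) is invariant: v'_2 = v2 = -4.00
cos(156deg) = -0.9135, sin(156deg) = 0.4067
v'_1 = v1*cos(theta) - v3*sin(theta) = 1*(-0.9135) - 5*0.4067 = -2.95
v'_3 = v1*sin(theta) + v3*cos(theta) = 1*0.4067 + 5*(-0.9135) = -4.16
v' = -2.95*e1 - 4.00*e2 - 4.16*e3


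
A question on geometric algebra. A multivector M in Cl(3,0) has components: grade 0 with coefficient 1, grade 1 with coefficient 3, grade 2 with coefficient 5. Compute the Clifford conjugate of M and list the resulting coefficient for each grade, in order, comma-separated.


Clifford conjugate sign for grade k: (-1)^(k(k+1)/2)
Grade 0: (-1)^(0*1/2) = (-1)^0 = 1, coeff 1 -> 1
Grade 1: (-1)^(1*2/2) = (-1)^1 = -1, coeff 3 -> -3
Grade 2: (-1)^(2*3/2) = (-1)^3 = -1, coeff 5 -> -5
Conjugated coefficients: 1, -3, -5


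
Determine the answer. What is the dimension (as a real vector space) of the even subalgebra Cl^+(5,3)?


Even subalgebra dimension = 2^(n-1)
n = 5 + 3 = 8
2^(8 - 1) = 2^7 = 128
Verification: sum of C(8,k) for even k = 1 + 28 + 70 + 28 + 1 = 128
Result = 128


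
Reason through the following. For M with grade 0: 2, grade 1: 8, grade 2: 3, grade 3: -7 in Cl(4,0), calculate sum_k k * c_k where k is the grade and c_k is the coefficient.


Grade-weighted sum = sum of grade_k * coefficient_k
0*2 = 0
1*8 = 8
2*3 = 6
3*(-7) = -21
Total = 0 + 8 + 6 + (-21) = -7


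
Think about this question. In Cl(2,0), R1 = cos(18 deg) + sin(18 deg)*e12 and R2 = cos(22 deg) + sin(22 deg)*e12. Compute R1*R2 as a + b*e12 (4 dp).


Same-plane rotors commute and their half-angles add:
R1*R2 = cos(a1 + a2) + sin(a1 + a2)*e12.
a1 + a2 = 18 + 22 = 40 deg
cos(40 deg) = 0.7660
sin(40 deg) = 0.6428
R1*R2 = 0.7660 + 0.6428*e12


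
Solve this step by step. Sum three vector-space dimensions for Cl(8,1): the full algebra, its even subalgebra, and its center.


n = 8 + 1 = 9
Total dim = 2^9 = 512
Even subalgebra dim = 2^8 = 256
n is odd, so center dim = 2
Sum = 512 + 256 + 2 = 770


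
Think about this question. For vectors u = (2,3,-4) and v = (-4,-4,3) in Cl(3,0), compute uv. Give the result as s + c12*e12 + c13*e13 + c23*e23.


In Cl(3,0): e_i^2 = 1, e_ie_j = -e_je_i for i != j.
Scalar part = u . v = 2*(-4) + 3*(-4) + (-4)*3
= -8 + (-12) + (-12) = -32
e12 coeff = 2*(-4) - 3*(-4) = -8 - (-12) = 4
e13 coeff = 2*3 - (-4)*(-4) = 6 - 16 = -10
e23 coeff = 3*3 - (-4)*(-4) = 9 - 16 = -7
uv = -32 + 4*e12 - 10*e13 - 7*e23


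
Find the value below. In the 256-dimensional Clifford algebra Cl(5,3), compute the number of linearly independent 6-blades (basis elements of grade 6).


Number of grade-k basis blades in Cl(p,q) with n = p + q is C(n, k).
n = 5 + 3 = 8
C(8, 6) = 8! / (6! * 2!)
= 40320 / (720 * 2)
= 28


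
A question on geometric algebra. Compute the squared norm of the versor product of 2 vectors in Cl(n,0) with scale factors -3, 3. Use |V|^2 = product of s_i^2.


Each vector v_i has |v_i|^2 = s_i^2
Squared scales: (-3)^2 = 9, 3^2 = 9
|V|^2 = 9 * 9
= 81


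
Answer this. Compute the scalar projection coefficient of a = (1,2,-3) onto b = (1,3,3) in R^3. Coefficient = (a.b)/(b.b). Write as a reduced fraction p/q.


Projection coefficient = (a . b) / (b . b)
a . b = 1*1 + 2*3 + (-3)*3
= 1 + 6 + (-9) = -2
b . b = 1^2 + 3^2 + 3^2
= 1 + 9 + 9 = 19
Coefficient = -2/19
In lowest terms: -2/19


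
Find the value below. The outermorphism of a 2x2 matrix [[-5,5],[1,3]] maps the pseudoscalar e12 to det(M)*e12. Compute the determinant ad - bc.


The outermorphism of a linear map f sends e1^e2 to f(e1)^f(e2).
f(e1) = -5*e1 + 1*e2
f(e2) = 5*e1 + 3*e2
f(e1) ^ f(e2) = (-5*e1 + 1*e2) ^ (5*e1 + 3*e2)
= (-5)*3*e12 + 1*5*e21
= (-15 - 5)*e12
= -20*e12
Coefficient = -20


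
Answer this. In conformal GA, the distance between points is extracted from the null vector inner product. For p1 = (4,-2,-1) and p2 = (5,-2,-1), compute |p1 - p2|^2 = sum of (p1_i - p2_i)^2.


p1 - p2 = (-1, 0, 0)
|p1 - p2|^2 = (-1)^2 + 0^2 + 0^2
= 1 + 0 + 0
= 1


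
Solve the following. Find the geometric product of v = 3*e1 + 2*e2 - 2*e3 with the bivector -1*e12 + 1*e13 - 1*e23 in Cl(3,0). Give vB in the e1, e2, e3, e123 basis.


vB has grade-1 (vector) and grade-3 (trivector) parts: vB = (v _| B) + (v ^ B).
Vector part <vB>_1:
  e1: -v2*b12 - v3*b13 = -(2)*(-1) - (-2)*(1) = 4
  e2: v1*b12 - v3*b23 = (3)*(-1) - (-2)*(-1) = -5
  e3: v1*b13 + v2*b23 = (3)*(1) + (2)*(-1) = 1
Trivector part <vB>_3:
  e123: v1*b23 - v2*b13 + v3*b12 = (3)*(-1) - (2)*(1) + (-2)*(-1) = -3
vB = 4*e1 - 5*e2 + 1*e3 - 3*e123


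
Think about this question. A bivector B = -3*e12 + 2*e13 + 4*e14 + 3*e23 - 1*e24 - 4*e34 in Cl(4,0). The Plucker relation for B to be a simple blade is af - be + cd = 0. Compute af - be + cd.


Plucker relation: af - be + cd
a*f = (-3)*(-4) = 12
b*e = 2*(-1) = -2
c*d = 4*3 = 12
af - be + cd = 12 - (-2) + 12
= 26


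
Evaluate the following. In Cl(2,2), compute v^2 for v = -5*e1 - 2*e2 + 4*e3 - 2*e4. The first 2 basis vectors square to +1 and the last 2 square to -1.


v^2 = sum of c_i^2 * e_i^2
Positive signature terms (e_i^2 = +1): (-5)^2 + (-2)^2 = 29
Negative signature terms (e_j^2 = -1): 4^2 + (-2)^2 = 20
v^2 = 29 - 20 = 9


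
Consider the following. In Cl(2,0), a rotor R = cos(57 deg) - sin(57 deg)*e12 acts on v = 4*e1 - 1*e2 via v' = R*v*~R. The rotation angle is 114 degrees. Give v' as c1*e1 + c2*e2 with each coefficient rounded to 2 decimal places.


Rotor R = cos(57deg) - sin(57deg)*e12
Rotation angle theta = 2 * 57 = 114 degrees
v' = R*v*~R rotates v by theta.
cos(114deg) = -0.4067, sin(114deg) = 0.9135
v'_1 = 4*cos(114deg) - (-1)*sin(114deg)
= 4*(-0.4067) - (-1)*0.9135
= -0.71
v'_2 = 4*sin(114deg) + (-1)*cos(114deg)
= 4*0.9135 + (-1)*(-0.4067)
= 4.06
v' = -0.71*e1 + 4.06*e2


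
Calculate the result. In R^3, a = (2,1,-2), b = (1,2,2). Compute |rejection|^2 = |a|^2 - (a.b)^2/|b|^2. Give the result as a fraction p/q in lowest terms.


|a|^2 = 2^2 + 1^2 + (-2)^2 = 9
|b|^2 = 1^2 + 2^2 + 2^2 = 9
a . b = 2*1 + 1*2 + (-2)*2 = 0
(a.b)^2 = 0^2 = 0
|rej|^2 = 9 - 0/9
= (81 - 0)/9
= 81/9
In lowest terms: 9/1


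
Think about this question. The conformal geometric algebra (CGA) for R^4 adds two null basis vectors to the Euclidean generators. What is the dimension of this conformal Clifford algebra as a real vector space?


The conformal model of R^4 uses Cl(5,1): the 4 Euclidean generators plus two extra orthogonal generators e+ (e+^2 = +1) and e- (e-^2 = -1), from which the null vectors e0, einf are built.
Number of generators m = 4 + 2 = 6.
dim Cl(p,q) = 2^m = 2^6 = 64


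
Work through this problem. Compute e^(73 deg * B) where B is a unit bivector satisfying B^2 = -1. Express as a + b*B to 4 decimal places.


For a unit bivector B with B^2 = -1, the exponential series gives
e^(theta*B) = cos(theta) + sin(theta)*B (the GA analogue of Euler's formula).
theta = 73 degrees = 1.27409 rad
cos(73 deg) = 0.2924
sin(73 deg) = 0.9563
exp(theta*B) = 0.2924 + 0.9563*B


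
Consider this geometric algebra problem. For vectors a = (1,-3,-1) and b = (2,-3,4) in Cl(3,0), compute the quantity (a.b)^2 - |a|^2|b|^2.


a . b = 1*2 + (-3)*(-3) + (-1)*4
= 2 + 9 + (-4) = 7
|a|^2 = 1^2 + (-3)^2 + (-1)^2 = 11
|b|^2 = 2^2 + (-3)^2 + 4^2 = 29
(a.b)^2 = 7^2 = 49
|a|^2 * |b|^2 = 11 * 29 = 319
Result = 49 - 319 = -270


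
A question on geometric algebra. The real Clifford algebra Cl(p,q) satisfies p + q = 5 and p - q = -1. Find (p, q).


We need p + q = 5 and p - q = -1.
Adding: 2p = 5 + (-1) = 4, so p = 2.
Then q = 5 - 2 = 3.
(p, q) = (2, 3)


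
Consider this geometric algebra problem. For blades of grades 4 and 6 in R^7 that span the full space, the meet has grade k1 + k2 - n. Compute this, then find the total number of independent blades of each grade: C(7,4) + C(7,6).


Meet grade = grade(A) + grade(B) - n
= 4 + 6 - 7 = 3
C(7,4) = 35
C(7,6) = 7
dim_A + dim_B = 35 + 7 = 42


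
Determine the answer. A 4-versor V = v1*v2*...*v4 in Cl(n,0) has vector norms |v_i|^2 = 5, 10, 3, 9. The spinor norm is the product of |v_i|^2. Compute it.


Spinor norm N(V) = |v1|^2 * |v2|^2 * ... * |v4|^2
= 5 * 10 * 3 * 9
Running product: 5, 50, 150, 1350
N(V) = 1350


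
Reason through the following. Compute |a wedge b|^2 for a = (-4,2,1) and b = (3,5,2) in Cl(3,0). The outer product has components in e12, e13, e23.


a wedge b = (a1*b2 - a2*b1)*e12 + (a1*b3 - a3*b1)*e13 + (a2*b3 - a3*b2)*e23
e12 coeff: (-4)*5 - 2*3 = -20 - 6 = -26
e13 coeff: (-4)*2 - 1*3 = -8 - 3 = -11
e23 coeff: 2*2 - 1*5 = 4 - 5 = -1
|a wedge b|^2 = (-26)^2 + (-11)^2 + (-1)^2
= 676 + 121 + 1
= 798


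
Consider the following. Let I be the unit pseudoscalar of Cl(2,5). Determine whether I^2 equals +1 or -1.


The pseudoscalar I = e1...e_n (product of all n generators) of Cl(p,q) satisfies I^2 = (-1)^(q + n(n-1)/2).
p = 2, q = 5, n = p + q = 7
n(n-1)/2 = 7 * 6 / 2 = 21
Exponent = q + n(n-1)/2 = 5 + 21 = 26
I^2 = (-1)^26 = +1


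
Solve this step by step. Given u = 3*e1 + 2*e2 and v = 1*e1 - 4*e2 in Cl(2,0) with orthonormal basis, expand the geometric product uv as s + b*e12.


Expand: (3*e1 + 2*e2)(1*e1 - 4*e2)
= 3*1*e1e1 + 3*(-4)*e1e2 + 2*1*e2e1 + 2*(-4)*e2e2
Using e1^2 = e2^2 = 1, e2e1 = -e1e2:
Scalar part s = 3*1 + 2*(-4) = 3 + (-8) = -5
Bivector part b = 3*(-4) - 2*1 = -12 - 2 = -14
uv = -5 - 14*e12


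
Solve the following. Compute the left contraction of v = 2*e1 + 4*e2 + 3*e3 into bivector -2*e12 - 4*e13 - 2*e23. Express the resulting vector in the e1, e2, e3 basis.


Left contraction v _| B = <vB>_1 (grade-1 part of the geometric product vB).
Using e1_|e12 = e2, e2_|e12 = -e1, e1_|e13 = e3, e3_|e13 = -e1, e2_|e23 = e3, e3_|e23 = -e2:
e1 coeff: -v2*b12 - v3*b13 = -(4)*(-2) - (3)*(-4) = 20
e2 coeff: v1*b12 - v3*b23 = (2)*(-2) - (3)*(-2) = 2
e3 coeff: v1*b13 + v2*b23 = (2)*(-4) + (4)*(-2) = -16
v _| B = 20*e1 + 2*e2 - 16*e3


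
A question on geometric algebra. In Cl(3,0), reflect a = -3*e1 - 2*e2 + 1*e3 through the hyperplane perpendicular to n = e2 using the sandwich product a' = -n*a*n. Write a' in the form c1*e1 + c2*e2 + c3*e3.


Reflection formula: a' = -n*a*n, with n = e2 (unit vector, n^2 = 1).
For reflection through hyperplane perp to e2:
The component along e2 flips sign, others stay.
a = (-3, -2, 1)
a' = (-3, 2, 1)
a' = -3*e1 + 2*e2 + 1*e3


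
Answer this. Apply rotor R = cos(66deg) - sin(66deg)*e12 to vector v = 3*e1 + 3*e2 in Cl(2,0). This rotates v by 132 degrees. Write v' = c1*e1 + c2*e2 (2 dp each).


Rotor R = cos(66deg) - sin(66deg)*e12
Rotation angle theta = 2 * 66 = 132 degrees
v' = R*v*~R rotates v by theta.
cos(132deg) = -0.6691, sin(132deg) = 0.7431
v'_1 = 3*cos(132deg) - 3*sin(132deg)
= 3*(-0.6691) - 3*0.7431
= -4.24
v'_2 = 3*sin(132deg) + 3*cos(132deg)
= 3*0.7431 + 3*(-0.6691)
= 0.22
v' = -4.24*e1 + 0.22*e2


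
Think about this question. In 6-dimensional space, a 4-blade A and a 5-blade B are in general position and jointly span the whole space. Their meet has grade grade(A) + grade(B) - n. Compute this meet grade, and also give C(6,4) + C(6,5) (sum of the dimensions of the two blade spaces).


Meet grade = grade(A) + grade(B) - n
= 4 + 5 - 6 = 3
C(6,4) = 15
C(6,5) = 6
dim_A + dim_B = 15 + 6 = 21


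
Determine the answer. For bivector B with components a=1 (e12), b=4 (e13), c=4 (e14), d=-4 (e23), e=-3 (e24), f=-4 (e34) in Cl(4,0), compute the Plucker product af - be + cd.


Plucker relation: af - be + cd
a*f = 1*(-4) = -4
b*e = 4*(-3) = -12
c*d = 4*(-4) = -16
af - be + cd = -4 - (-12) + (-16)
= -8


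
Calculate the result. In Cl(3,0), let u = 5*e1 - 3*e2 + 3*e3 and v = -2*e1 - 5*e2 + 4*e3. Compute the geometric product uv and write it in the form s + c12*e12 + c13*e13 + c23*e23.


In Cl(3,0): e_i^2 = 1, e_ie_j = -e_je_i for i != j.
Scalar part = u . v = 5*(-2) + (-3)*(-5) + 3*4
= -10 + 15 + 12 = 17
e12 coeff = 5*(-5) - (-3)*(-2) = -25 - 6 = -31
e13 coeff = 5*4 - 3*(-2) = 20 - (-6) = 26
e23 coeff = (-3)*4 - 3*(-5) = -12 - (-15) = 3
uv = 17 - 31*e12 + 26*e13 + 3*e23


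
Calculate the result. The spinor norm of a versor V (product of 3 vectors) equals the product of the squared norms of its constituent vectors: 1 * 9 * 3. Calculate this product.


Spinor norm N(V) = |v1|^2 * |v2|^2 * ... * |v3|^2
= 1 * 9 * 3
Running product: 1, 9, 27
N(V) = 27


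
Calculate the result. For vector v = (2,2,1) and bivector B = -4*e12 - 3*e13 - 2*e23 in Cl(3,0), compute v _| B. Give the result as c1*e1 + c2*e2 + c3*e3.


Left contraction v _| B = <vB>_1 (grade-1 part of the geometric product vB).
Using e1_|e12 = e2, e2_|e12 = -e1, e1_|e13 = e3, e3_|e13 = -e1, e2_|e23 = e3, e3_|e23 = -e2:
e1 coeff: -v2*b12 - v3*b13 = -(2)*(-4) - (1)*(-3) = 11
e2 coeff: v1*b12 - v3*b23 = (2)*(-4) - (1)*(-2) = -6
e3 coeff: v1*b13 + v2*b23 = (2)*(-3) + (2)*(-2) = -10
v _| B = 11*e1 - 6*e2 - 10*e3


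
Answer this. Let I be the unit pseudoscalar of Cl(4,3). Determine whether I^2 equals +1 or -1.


The pseudoscalar I = e1...e_n (product of all n generators) of Cl(p,q) satisfies I^2 = (-1)^(q + n(n-1)/2).
p = 4, q = 3, n = p + q = 7
n(n-1)/2 = 7 * 6 / 2 = 21
Exponent = q + n(n-1)/2 = 3 + 21 = 24
I^2 = (-1)^24 = +1


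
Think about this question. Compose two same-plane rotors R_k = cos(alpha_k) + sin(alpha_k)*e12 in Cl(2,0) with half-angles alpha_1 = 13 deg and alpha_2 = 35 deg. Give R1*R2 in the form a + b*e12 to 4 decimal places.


Same-plane rotors commute and their half-angles add:
R1*R2 = cos(a1 + a2) + sin(a1 + a2)*e12.
a1 + a2 = 13 + 35 = 48 deg
cos(48 deg) = 0.6691
sin(48 deg) = 0.7431
R1*R2 = 0.6691 + 0.7431*e12


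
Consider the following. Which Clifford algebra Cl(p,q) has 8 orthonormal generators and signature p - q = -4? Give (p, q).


We need p + q = 8 and p - q = -4.
Adding: 2p = 8 + (-4) = 4, so p = 2.
Then q = 8 - 2 = 6.
(p, q) = (2, 6)


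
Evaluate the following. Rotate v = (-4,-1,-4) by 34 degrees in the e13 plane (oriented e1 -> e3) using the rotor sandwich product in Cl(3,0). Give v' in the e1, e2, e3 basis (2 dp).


Rotor R = cos(17deg) - sin(17deg)*e13
Rotation angle theta = 2 * 17 = 34 degrees in the e13 plane (e1 -> e3).
The component perpendicular to the plane (e2) is invariant: v'_2 = v2 = -1.00
cos(34deg) = 0.8290, sin(34deg) = 0.5592
v'_1 = v1*cos(theta) - v3*sin(theta) = -4*0.8290 - (-4)*0.5592 = -1.08
v'_3 = v1*sin(theta) + v3*cos(theta) = -4*0.5592 + (-4)*0.8290 = -5.55
v' = -1.08*e1 - 1.00*e2 - 5.55*e3


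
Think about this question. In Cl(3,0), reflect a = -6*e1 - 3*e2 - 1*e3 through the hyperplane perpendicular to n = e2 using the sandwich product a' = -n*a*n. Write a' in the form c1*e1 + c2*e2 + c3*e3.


Reflection formula: a' = -n*a*n, with n = e2 (unit vector, n^2 = 1).
For reflection through hyperplane perp to e2:
The component along e2 flips sign, others stay.
a = (-6, -3, -1)
a' = (-6, 3, -1)
a' = -6*e1 + 3*e2 - 1*e3


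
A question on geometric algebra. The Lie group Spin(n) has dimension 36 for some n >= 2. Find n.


dim Spin(n) = dim so(n) = n(n-1)/2.
Solve n(n-1)/2 = 36, i.e. n^2 - n - 72 = 0.
Discriminant = 1 + 8*36 = 289
n = (1 + sqrt(289))/2 = (1 + 17)/2 = 9


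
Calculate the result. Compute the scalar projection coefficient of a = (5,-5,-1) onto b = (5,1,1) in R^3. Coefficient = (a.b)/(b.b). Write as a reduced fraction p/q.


Projection coefficient = (a . b) / (b . b)
a . b = 5*5 + (-5)*1 + (-1)*1
= 25 + (-5) + (-1) = 19
b . b = 5^2 + 1^2 + 1^2
= 25 + 1 + 1 = 27
Coefficient = 19/27
In lowest terms: 19/27


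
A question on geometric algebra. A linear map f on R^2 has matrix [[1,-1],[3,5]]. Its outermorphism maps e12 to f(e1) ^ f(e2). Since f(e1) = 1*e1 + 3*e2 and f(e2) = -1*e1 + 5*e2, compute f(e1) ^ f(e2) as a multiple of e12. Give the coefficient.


The outermorphism of a linear map f sends e1^e2 to f(e1)^f(e2).
f(e1) = 1*e1 + 3*e2
f(e2) = -1*e1 + 5*e2
f(e1) ^ f(e2) = (1*e1 + 3*e2) ^ (-1*e1 + 5*e2)
= 1*5*e12 + 3*(-1)*e21
= (5 - (-3))*e12
= 8*e12
Coefficient = 8


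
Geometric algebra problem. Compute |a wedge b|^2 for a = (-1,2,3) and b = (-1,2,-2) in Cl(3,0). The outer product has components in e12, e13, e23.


a wedge b = (a1*b2 - a2*b1)*e12 + (a1*b3 - a3*b1)*e13 + (a2*b3 - a3*b2)*e23
e12 coeff: (-1)*2 - 2*(-1) = -2 - (-2) = 0
e13 coeff: (-1)*(-2) - 3*(-1) = 2 - (-3) = 5
e23 coeff: 2*(-2) - 3*2 = -4 - 6 = -10
|a wedge b|^2 = 0^2 + 5^2 + (-10)^2
= 0 + 25 + 100
= 125


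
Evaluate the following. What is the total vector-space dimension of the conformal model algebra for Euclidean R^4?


The conformal model of R^4 uses Cl(5,1): the 4 Euclidean generators plus two extra orthogonal generators e+ (e+^2 = +1) and e- (e-^2 = -1), from which the null vectors e0, einf are built.
Number of generators m = 4 + 2 = 6.
dim Cl(p,q) = 2^m = 2^6 = 64


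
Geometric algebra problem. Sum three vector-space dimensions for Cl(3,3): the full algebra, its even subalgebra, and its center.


n = 3 + 3 = 6
Total dim = 2^6 = 64
Even subalgebra dim = 2^5 = 32
n is even, so center dim = 1
Sum = 64 + 32 + 1 = 97


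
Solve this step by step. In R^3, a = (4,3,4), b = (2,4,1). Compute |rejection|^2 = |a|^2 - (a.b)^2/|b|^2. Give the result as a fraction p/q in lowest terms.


|a|^2 = 4^2 + 3^2 + 4^2 = 41
|b|^2 = 2^2 + 4^2 + 1^2 = 21
a . b = 4*2 + 3*4 + 4*1 = 24
(a.b)^2 = 24^2 = 576
|rej|^2 = 41 - 576/21
= (861 - 576)/21
= 285/21
In lowest terms: 95/7
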